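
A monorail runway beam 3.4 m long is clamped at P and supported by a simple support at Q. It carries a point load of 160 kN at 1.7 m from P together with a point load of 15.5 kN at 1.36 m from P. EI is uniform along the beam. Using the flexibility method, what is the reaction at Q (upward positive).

Take the reaction at Q as the redundant and release it; the primary structure is a cantilever fixed at P.
Free-end deflection of the primary structure under the applied loading (downward +):
  point load 160 at a = 1.7: Pa²(3L − a)/(6EI) = 655.1/EI
  point load 15.5 at a = 1.36: Pa²(3L − a)/(6EI) = 42.24/EI
  δ_0 = 697.3/EI
Flexibility coefficient — unit upward force at Q: δ_{QQ} = L³/(3EI) = 13.1/EI.
Compatibility at Q: δ_0 − R_Q·δ_{QQ} = 0, so R_Q = 697.3/13.1 = 53.22 kN.

R_Q = 53.22 kN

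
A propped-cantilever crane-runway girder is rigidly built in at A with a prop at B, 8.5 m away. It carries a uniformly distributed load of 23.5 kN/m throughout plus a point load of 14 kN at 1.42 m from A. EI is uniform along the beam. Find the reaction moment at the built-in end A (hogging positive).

M_A = 227.4 kN·m

Release the roller at B. Primary structure: cantilever fixed at A.
Free-end deflection of the primary structure under the applied loading (downward +):
  UDL 23.5: wL⁴/(8EI) = 15334/EI
  point load 14 at a = 1.42: Pa²(3L − a)/(6EI) = 113.3/EI
  δ_0 = 15447/EI
Tip deflection under a unit load at B: L³/(3EI) = 204.7/EI.
The prop prevents deflection at B: R_B = δ_0/δ_{BB} = 15447/204.7 = 75.46 kN.
Moment equilibrium about A: M_A = Σ(load moments about A) − R_B·L = 868.8 − 75.46×8.5 = 227.4 kN·m.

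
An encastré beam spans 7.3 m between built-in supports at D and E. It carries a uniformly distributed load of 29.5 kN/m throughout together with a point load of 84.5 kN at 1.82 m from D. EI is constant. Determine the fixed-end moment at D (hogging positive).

Take the two fixed-end moments M_D, M_E as redundants; the released structure is the simple span DE.
End rotations of the released simple span under the applied load (×1/EI):
  at D: UDL 29.5: wL³/(24EI) = 478.2/EI
  at E: UDL 29.5: wL³/(24EI) = 478.2/EI
  at D: point load 84.5 at a = 1.82: Pab(L + b)/(6LEI) = 245.9/EI
  at E: point load 84.5 at a = 1.82: Pab(L + a)/(6LEI) = 175.5/EI
  θ_D0 = 724.1/EI,  θ_E0 = 653.6/EI
Flexibility coefficients: a unit moment at one end gives L/(3EI) there and L/(6EI) at the far end, so f₁₁ = f₂₂ = 2.433/EI and f₁₂ = f₂₁ = 1.217/EI.
Compatibility — zero rotation at each built-in end:
  2.433 M_D + 1.217 M_E = 724.1
  1.217 M_D + 2.433 M_E = 653.6
Solving the pair gives M_D = 217.7 kN·m and M_E = 159.8 kN·m (hogging).

M_D = 217.7 kN·m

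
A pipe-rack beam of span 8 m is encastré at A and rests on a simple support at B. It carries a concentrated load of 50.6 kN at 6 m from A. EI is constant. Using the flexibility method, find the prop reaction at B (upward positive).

Remove the prop at B; the released (primary) structure is a cantilever built in at A.
Deflection at B on the released cantilever, summing each load's contribution:
  point load 50.6 at a = 6: Pa²(3L − a)/(6EI) = 5465/EI
Tip deflection under a unit load at B: L³/(3EI) = 170.7/EI.
Compatibility at B: δ_0 − R_B·δ_{BB} = 0, so R_B = 5465/170.7 = 32.02 kN.

R_B = 32.02 kN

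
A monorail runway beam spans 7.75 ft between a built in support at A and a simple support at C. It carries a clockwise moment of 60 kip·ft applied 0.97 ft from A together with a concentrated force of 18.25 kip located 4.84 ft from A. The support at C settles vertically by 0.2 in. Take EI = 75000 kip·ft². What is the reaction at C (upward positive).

Remove the prop at C; the released (primary) structure is a cantilever built in at A.
Free-end deflection of the primary structure under the applied loading (downward +):
  clockwise couple 60 at a = 0.97: M₀a(2L − a)/(2EI) = 422.8/EI
  point load 18.25 at a = 4.84: Pa²(3L − a)/(6EI) = 1312/EI
  δ_0 = 1735/EI
Flexibility coefficient — unit upward force at C: δ_{CC} = L³/(3EI) = 155.2/EI.
With EI = 75000 kip·ft²: δ_0 = 0.023128 ft and δ_{CC} = 0.002069 ft/kip.
Compatibility — the beam at C must follow the support down by 0.01667 ft: δ_0 − R_C·δ_{CC} = 0.01667, so R_C = (0.023128 − 0.01667)/0.002069 = 3.123 kip.

R_C = 3.123 kip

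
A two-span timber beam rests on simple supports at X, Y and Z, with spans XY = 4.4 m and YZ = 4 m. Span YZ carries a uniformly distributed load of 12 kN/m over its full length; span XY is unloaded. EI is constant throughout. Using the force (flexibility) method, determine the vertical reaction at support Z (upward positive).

Release continuity at Y by inserting a hinge; the redundant is the internal moment M_Y. The primary structure is two simply-supported spans XY and YZ.
Rotations at Y on the released spans (each span's end-slope, ×1/EI):
  span YZ: UDL 12: wL³/(24EI) = 32/EI
  relative rotation θ_0 = (0 + 32)/EI = 32/EI
A unit hogging moment at Y produces rotation L₁/(3EI) + L₂/(3EI) = 2.8/EI.
Slope continuity at Y: θ_0 = M_Y·2.8/EI, so M_Y = 32/2.8 = 11.43 kN·m (hogging).
Span YZ, ΣM about Z: R_Y^{YZ}·4 = 96 + 11.43, so R_Y^{YZ} = 26.86 kN and R_Z = 48 − 26.86 = 21.14 kN.

R_Z = 21.14 kN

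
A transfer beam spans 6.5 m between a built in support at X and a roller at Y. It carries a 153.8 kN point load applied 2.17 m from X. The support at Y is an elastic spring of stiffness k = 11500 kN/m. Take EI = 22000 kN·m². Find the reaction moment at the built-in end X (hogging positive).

M_X = 188.3 kN·m

Remove the prop at Y; the released (primary) structure is a cantilever built in at X.
Primary-structure tip deflection at Y by superposition:
  point load 153.8 at a = 2.17: Pa²(3L − a)/(6EI) = 2092/EI
Flexibility coefficient — unit upward force at Y: δ_{YY} = L³/(3EI) = 91.54/EI.
With EI = 22000 kN·m²: δ_0 = 0.095082 m and δ_{YY} = 0.004161 m/kN.
Compatibility — the spring shortens by R_Y/k under the reaction it provides: δ_0 − R_Y·δ_{YY} = R_Y/k. With 1/k = 0.000087 m/kN, R_Y = δ_0 / (δ_{YY} + 1/k) = 0.095082 / (0.004161 + 0.000087) = 22.38 kN.
Moment equilibrium about X: M_X = Σ(load moments about X) − R_Y·L = 333.7 − 22.38×6.5 = 188.3 kN·m.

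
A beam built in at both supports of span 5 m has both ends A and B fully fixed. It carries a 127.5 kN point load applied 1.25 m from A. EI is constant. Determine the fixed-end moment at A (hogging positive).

M_A = 89.65 kN·m

Take the two fixed-end moments M_A, M_B as redundants; the released structure is the simple span AB.
Simple-span end rotations at A and B under the given loads:
  at A: point load 127.5 at a = 1.25: Pab(L + b)/(6LEI) = 174.3/EI
  at B: point load 127.5 at a = 1.25: Pab(L + a)/(6LEI) = 124.5/EI
  θ_A0 = 174.3/EI,  θ_B0 = 124.5/EI
Flexibility coefficients: a unit moment at one end gives L/(3EI) there and L/(6EI) at the far end, so f₁₁ = f₂₂ = 1.667/EI and f₁₂ = f₂₁ = 0.8333/EI.
Compatibility — zero rotation at each built-in end:
  1.667 M_A + 0.8333 M_B = 174.3
  0.8333 M_A + 1.667 M_B = 124.5
Solving the pair gives M_A = 89.65 kN·m and M_B = 29.88 kN·m (hogging).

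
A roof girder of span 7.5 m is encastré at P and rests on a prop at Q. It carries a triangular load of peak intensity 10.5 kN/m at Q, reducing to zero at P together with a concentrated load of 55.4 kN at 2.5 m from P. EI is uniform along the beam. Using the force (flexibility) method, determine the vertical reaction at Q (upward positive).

Remove the prop at Q; the released (primary) structure is a cantilever built in at P.
Deflection at Q on the released cantilever, summing each load's contribution:
  triangular load, peak 10.5 at the free end: 11w₀L⁴/(120EI) = 3045/EI
  point load 55.4 at a = 2.5: Pa²(3L − a)/(6EI) = 1154/EI
  δ_0 = 4200/EI
Tip deflection under a unit load at Q: L³/(3EI) = 140.6/EI.
The prop prevents deflection at Q: R_Q = δ_0/δ_{QQ} = 4200/140.6 = 29.86 kN.

R_Q = 29.86 kN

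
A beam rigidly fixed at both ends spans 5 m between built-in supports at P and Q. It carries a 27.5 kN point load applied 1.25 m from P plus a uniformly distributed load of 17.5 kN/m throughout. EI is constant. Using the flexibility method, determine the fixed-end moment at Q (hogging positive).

Release both end moments; the primary structure is a simply-supported span PQ with redundants M_P and M_Q.
Simple-span end rotations at P and Q under the given loads:
  at P: point load 27.5 at a = 1.25: Pab(L + b)/(6LEI) = 37.6/EI
  at Q: point load 27.5 at a = 1.25: Pab(L + a)/(6LEI) = 26.86/EI
  at P: UDL 17.5: wL³/(24EI) = 91.15/EI
  at Q: UDL 17.5: wL³/(24EI) = 91.15/EI
  θ_P0 = 128.7/EI,  θ_Q0 = 118/EI
Flexibility coefficients: a unit moment at one end gives L/(3EI) there and L/(6EI) at the far end, so f₁₁ = f₂₂ = 1.667/EI and f₁₂ = f₂₁ = 0.8333/EI.
Compatibility — zero rotation at each built-in end:
  1.667 M_P + 0.8333 M_Q = 128.7
  0.8333 M_P + 1.667 M_Q = 118
Solving the pair gives M_P = 55.79 kN·m and M_Q = 42.9 kN·m (hogging).

M_Q = 42.9 kN·m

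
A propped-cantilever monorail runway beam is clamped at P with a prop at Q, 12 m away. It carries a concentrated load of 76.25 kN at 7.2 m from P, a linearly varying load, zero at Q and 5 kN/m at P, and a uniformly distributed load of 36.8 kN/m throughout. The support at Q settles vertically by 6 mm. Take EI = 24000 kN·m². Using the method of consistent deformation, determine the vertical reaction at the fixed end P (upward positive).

Take the reaction at Q as the redundant and release it; the primary structure is a cantilever fixed at P.
Deflection at Q on the released cantilever, summing each load's contribution:
  point load 76.25 at a = 7.2: Pa²(3L − a)/(6EI) = 18973/EI
  triangular load, peak 5 at the fixed end: w₀L⁴/(30EI) = 3456/EI
  UDL 36.8: wL⁴/(8EI) = 95386/EI
  δ_0 = 117815/EI
Flexibility coefficient — unit upward force at Q: δ_{QQ} = L³/(3EI) = 576/EI.
With EI = 24000 kN·m²: δ_0 = 4.909 m and δ_{QQ} = 0.024 m/kN.
Compatibility — the beam at Q must follow the support down by 0.006 m: δ_0 − R_Q·δ_{QQ} = 0.006, so R_Q = (4.909 − 0.006)/0.024 = 204.3 kN.
Vertical equilibrium: R_P = ΣP − R_Q = 547.9 − 204.3 = 343.6 kN.

R_P = 343.6 kN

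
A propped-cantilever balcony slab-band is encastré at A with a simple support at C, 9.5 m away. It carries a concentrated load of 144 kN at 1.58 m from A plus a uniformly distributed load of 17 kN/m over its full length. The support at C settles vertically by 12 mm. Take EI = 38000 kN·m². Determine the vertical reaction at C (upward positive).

Take the reaction at C as the redundant and release it; the primary structure is a cantilever fixed at A.
Deflection at C on the released cantilever, summing each load's contribution:
  point load 144 at a = 1.58: Pa²(3L − a)/(6EI) = 1613/EI
  UDL 17: wL⁴/(8EI) = 17308/EI
  δ_0 = 18921/EI
Flexibility coefficient — unit upward force at C: δ_{CC} = L³/(3EI) = 285.8/EI.
With EI = 38000 kN·m²: δ_0 = 0.49792 m and δ_{CC} = 0.007521 m/kN.
Compatibility — the beam at C must follow the support down by 0.012 m: δ_0 − R_C·δ_{CC} = 0.012, so R_C = (0.49792 − 0.012)/0.007521 = 64.61 kN.

R_C = 64.61 kN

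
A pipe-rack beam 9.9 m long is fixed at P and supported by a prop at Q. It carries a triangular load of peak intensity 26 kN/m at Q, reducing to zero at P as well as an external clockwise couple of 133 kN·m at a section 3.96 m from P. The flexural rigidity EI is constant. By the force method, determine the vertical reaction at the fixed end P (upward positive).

R_P = 45.02 kN

Take the reaction at Q as the redundant and release it; the primary structure is a cantilever fixed at P.
Free-end deflection of the primary structure under the applied loading (downward +):
  triangular load, peak 26 at the free end: 11w₀L⁴/(120EI) = 22894/EI
  clockwise couple 133 at a = 3.96: M₀a(2L − a)/(2EI) = 4171/EI
  δ_0 = 27066/EI
Flexibility coefficient — unit upward force at Q: δ_{QQ} = L³/(3EI) = 323.4/EI.
Compatibility at Q: δ_0 − R_Q·δ_{QQ} = 0, so R_Q = 27066/323.4 = 83.68 kN.
Vertical equilibrium: R_P = ΣP − R_Q = 128.7 − 83.68 = 45.02 kN.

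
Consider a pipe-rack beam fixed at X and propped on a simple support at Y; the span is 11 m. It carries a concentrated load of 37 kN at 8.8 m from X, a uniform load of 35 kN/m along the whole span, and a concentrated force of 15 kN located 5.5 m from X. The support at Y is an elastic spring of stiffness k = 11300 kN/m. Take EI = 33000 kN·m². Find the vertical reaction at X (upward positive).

R_X = 263 kN

Remove the prop at Y; the released (primary) structure is a cantilever built in at X.
Downward deflection at the released point Y due to the loads:
  point load 37 at a = 8.8: Pa²(3L − a)/(6EI) = 11557/EI
  UDL 35: wL⁴/(8EI) = 64054/EI
  point load 15 at a = 5.5: Pa²(3L − a)/(6EI) = 2080/EI
  δ_0 = 77691/EI
Tip deflection under a unit load at Y: L³/(3EI) = 443.7/EI.
With EI = 33000 kN·m²: δ_0 = 2.3543 m and δ_{YY} = 0.013444 m/kN.
Compatibility — the spring shortens by R_Y/k under the reaction it provides: δ_0 − R_Y·δ_{YY} = R_Y/k. With 1/k = 0.000088 m/kN, R_Y = δ_0 / (δ_{YY} + 1/k) = 2.3543 / (0.013444 + 0.000088) = 174 kN.
Vertical equilibrium: R_X = ΣP − R_Y = 437 − 174 = 263 kN.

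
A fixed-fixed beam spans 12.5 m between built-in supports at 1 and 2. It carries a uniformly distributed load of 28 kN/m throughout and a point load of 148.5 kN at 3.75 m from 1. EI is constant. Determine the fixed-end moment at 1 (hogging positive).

Release both end moments; the primary structure is a simply-supported span 12 with redundants M_1 and M_2.
Simple-span end rotations at 1 and 2 under the given loads:
  at 1: UDL 28: wL³/(24EI) = 2279/EI
  at 2: UDL 28: wL³/(24EI) = 2279/EI
  at 1: point load 148.5 at a = 3.75: Pab(L + b)/(6LEI) = 1381/EI
  at 2: point load 148.5 at a = 3.75: Pab(L + a)/(6LEI) = 1056/EI
  θ_10 = 3659/EI,  θ_20 = 3334/EI
Flexibility coefficients: a unit moment at one end gives L/(3EI) there and L/(6EI) at the far end, so f₁₁ = f₂₂ = 4.167/EI and f₁₂ = f₂₁ = 2.083/EI.
Compatibility — zero rotation at each built-in end:
  4.167 M_1 + 2.083 M_2 = 3659
  2.083 M_1 + 4.167 M_2 = 3334
Solving the pair gives M_1 = 637.5 kN·m and M_2 = 481.5 kN·m (hogging).

M_1 = 637.5 kN·m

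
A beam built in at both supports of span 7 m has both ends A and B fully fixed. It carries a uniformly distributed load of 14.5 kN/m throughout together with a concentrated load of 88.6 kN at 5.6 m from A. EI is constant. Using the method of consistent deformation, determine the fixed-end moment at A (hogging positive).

M_A = 79.05 kN·m

Release both end moments; the primary structure is a simply-supported span AB with redundants M_A and M_B.
Simple-span end rotations at A and B under the given loads:
  at A: UDL 14.5: wL³/(24EI) = 207.2/EI
  at B: UDL 14.5: wL³/(24EI) = 207.2/EI
  at A: point load 88.6 at a = 5.6: Pab(L + b)/(6LEI) = 138.9/EI
  at B: point load 88.6 at a = 5.6: Pab(L + a)/(6LEI) = 208.4/EI
  θ_A0 = 346.2/EI,  θ_B0 = 415.6/EI
Flexibility coefficients: a unit moment at one end gives L/(3EI) there and L/(6EI) at the far end, so f₁₁ = f₂₂ = 2.333/EI and f₁₂ = f₂₁ = 1.167/EI.
Compatibility — zero rotation at each built-in end:
  2.333 M_A + 1.167 M_B = 346.2
  1.167 M_A + 2.333 M_B = 415.6
Solving the pair gives M_A = 79.05 kN·m and M_B = 138.6 kN·m (hogging).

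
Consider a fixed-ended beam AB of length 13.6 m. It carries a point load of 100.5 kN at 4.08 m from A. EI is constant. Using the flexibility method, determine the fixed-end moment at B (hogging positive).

M_B = 86.11 kN·m

Release both end moments; the primary structure is a simply-supported span AB with redundants M_A and M_B.
Simple-span end rotations at A and B under the given loads:
  at A: point load 100.5 at a = 4.08: Pab(L + b)/(6LEI) = 1106/EI
  at B: point load 100.5 at a = 4.08: Pab(L + a)/(6LEI) = 845.8/EI
  θ_A0 = 1106/EI,  θ_B0 = 845.8/EI
Flexibility coefficients: a unit moment at one end gives L/(3EI) there and L/(6EI) at the far end, so f₁₁ = f₂₂ = 4.533/EI and f₁₂ = f₂₁ = 2.267/EI.
Compatibility — zero rotation at each built-in end:
  4.533 M_A + 2.267 M_B = 1106
  2.267 M_A + 4.533 M_B = 845.8
Solving the pair gives M_A = 200.9 kN·m and M_B = 86.11 kN·m (hogging).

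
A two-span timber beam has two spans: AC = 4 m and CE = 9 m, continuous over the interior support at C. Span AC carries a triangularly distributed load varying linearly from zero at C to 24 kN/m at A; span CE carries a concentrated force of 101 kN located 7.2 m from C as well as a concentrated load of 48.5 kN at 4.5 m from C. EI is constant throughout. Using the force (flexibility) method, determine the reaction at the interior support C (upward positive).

R_C = 105.2 kN

Insert a hinge at C; M_C is the redundant, and each span becomes simply supported.
Discontinuity in slope at C on the released structure — sum the simple-span end rotations:
  span AC: triangular load, peak 24: 7w₀L³/(360EI) = 29.87/EI
  span CE: point load 101 at a = 7.2: Pab(L + b)/(6LEI) = 261.8/EI
  span CE: point load 48.5 at a = 4.5: Pab(L + b)/(6LEI) = 245.5/EI
  relative rotation θ_0 = (29.87 + 507.3)/EI = 537.2/EI
A unit hogging moment at C produces rotation L₁/(3EI) + L₂/(3EI) = 4.333/EI.
Slope continuity at C: θ_0 = M_C·4.333/EI, so M_C = 537.2/4.333 = 124 kN·m (hogging).
Span AC, ΣM about A with M_C applied at C: R_C^{AC}·4 = 64 + 124, so R_C^{AC} = 46.99 kN and R_A = 48 − 46.99 = 1.008 kN.
Span CE, ΣM about E: R_C^{CE}·9 = 400.1 + 124, so R_C^{CE} = 58.22 kN and R_E = 149.5 − 58.22 = 91.28 kN.
R_C = 46.99 + 58.22 = 105.2 kN.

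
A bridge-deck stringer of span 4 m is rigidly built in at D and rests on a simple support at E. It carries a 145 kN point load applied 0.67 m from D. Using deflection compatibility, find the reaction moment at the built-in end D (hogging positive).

Release the roller at E. Primary structure: cantilever fixed at D.
Free-end deflection of the primary structure under the applied loading (downward +):
  point load 145 at a = 0.67: Pa²(3L − a)/(6EI) = 122.9/EI
Flexibility coefficient — unit upward force at E: δ_{EE} = L³/(3EI) = 21.33/EI.
The prop prevents deflection at E: R_E = δ_0/δ_{EE} = 122.9/21.33 = 5.762 kN.
Moment equilibrium about D: M_D = Σ(load moments about D) − R_E·L = 97.15 − 5.762×4 = 74.1 kN·m.

M_D = 74.1 kN·m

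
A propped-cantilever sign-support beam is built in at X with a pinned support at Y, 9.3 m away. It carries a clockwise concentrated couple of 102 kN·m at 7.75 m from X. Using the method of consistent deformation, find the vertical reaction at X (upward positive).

R_X = -15.99 kN

Release the roller at Y. Primary structure: cantilever fixed at X.
Free-end deflection of the primary structure under the applied loading (downward +):
  clockwise couple 102 at a = 7.75: M₀a(2L − a)/(2EI) = 4288/EI
Flexibility coefficient — unit upward force at Y: δ_{YY} = L³/(3EI) = 268.1/EI.
The prop prevents deflection at Y: R_Y = δ_0/δ_{YY} = 4288/268.1 = 15.99 kN.
Vertical equilibrium: R_X = ΣP − R_Y = 0 − 15.99 = -15.99 kN.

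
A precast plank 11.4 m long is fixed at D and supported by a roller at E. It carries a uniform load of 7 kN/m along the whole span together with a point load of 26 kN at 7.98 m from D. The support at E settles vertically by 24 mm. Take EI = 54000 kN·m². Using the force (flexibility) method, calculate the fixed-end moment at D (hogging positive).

M_D = 184.1 kN·m

Choose R_E as the redundant. The primary structure is the cantilever fixed at D.
Primary-structure tip deflection at E by superposition:
  UDL 7: wL⁴/(8EI) = 14778/EI
  point load 26 at a = 7.98: Pa²(3L − a)/(6EI) = 7235/EI
  δ_0 = 22014/EI
Tip deflection under a unit load at E: L³/(3EI) = 493.8/EI.
With EI = 54000 kN·m²: δ_0 = 0.40766 m and δ_{EE} = 0.009145 m/kN.
Compatibility — the beam at E must follow the support down by 0.024 m: δ_0 − R_E·δ_{EE} = 0.024, so R_E = (0.40766 − 0.024)/0.009145 = 41.95 kN.
Moment equilibrium about D: M_D = Σ(load moments about D) − R_E·L = 662.3 − 41.95×11.4 = 184.1 kN·m.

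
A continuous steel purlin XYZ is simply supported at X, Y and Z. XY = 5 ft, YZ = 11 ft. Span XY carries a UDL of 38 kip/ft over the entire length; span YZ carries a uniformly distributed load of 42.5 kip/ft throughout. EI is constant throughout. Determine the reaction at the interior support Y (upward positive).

R_Y = 468.1 kip

Release continuity at Y by inserting a hinge; the redundant is the internal moment M_Y. The primary structure is two simply-supported spans XY and YZ.
Rotations at Y on the released spans (each span's end-slope, ×1/EI):
  span XY: UDL 38: wL³/(24EI) = 197.9/EI
  span YZ: UDL 42.5: wL³/(24EI) = 2357/EI
  relative rotation θ_0 = (197.9 + 2357)/EI = 2555/EI
A unit hogging moment at Y produces rotation L₁/(3EI) + L₂/(3EI) = 5.333/EI.
Compatibility: M_Y·(L₁+L₂)/(3EI) = θ_0, giving M_Y = 479 kip·ft (hogging).
Span XY, ΣM about X with M_Y applied at Y: R_Y^{XY}·5 = 475 + 479, so R_Y^{XY} = 190.8 kip and R_X = 190 − 190.8 = -0.8086 kip.
Span YZ, ΣM about Z: R_Y^{YZ}·11 = 2571 + 479, so R_Y^{YZ} = 277.3 kip and R_Z = 467.5 − 277.3 = 190.2 kip.
R_Y = 190.8 + 277.3 = 468.1 kip.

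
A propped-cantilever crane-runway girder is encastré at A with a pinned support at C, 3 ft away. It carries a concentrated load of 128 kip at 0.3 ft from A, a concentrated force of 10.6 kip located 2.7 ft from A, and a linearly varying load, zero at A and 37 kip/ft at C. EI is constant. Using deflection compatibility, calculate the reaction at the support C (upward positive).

R_C = 41.4 kip

Take the reaction at C as the redundant and release it; the primary structure is a cantilever fixed at A.
Free-end deflection of the primary structure under the applied loading (downward +):
  point load 128 at a = 0.3: Pa²(3L − a)/(6EI) = 16.7/EI
  point load 10.6 at a = 2.7: Pa²(3L − a)/(6EI) = 81.14/EI
  triangular load, peak 37 at the free end: 11w₀L⁴/(120EI) = 274.7/EI
  δ_0 = 372.6/EI
Tip deflection under a unit load at C: L³/(3EI) = 9/EI.
The prop prevents deflection at C: R_C = δ_0/δ_{CC} = 372.6/9 = 41.4 kip.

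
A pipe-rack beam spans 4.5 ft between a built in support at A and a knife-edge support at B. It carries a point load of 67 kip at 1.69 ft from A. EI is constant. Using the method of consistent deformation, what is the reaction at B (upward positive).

Remove the prop at B; the released (primary) structure is a cantilever built in at A.
Primary-structure tip deflection at B by superposition:
  point load 67 at a = 1.69: Pa²(3L − a)/(6EI) = 376.7/EI
Flexibility coefficient — unit upward force at B: δ_{BB} = L³/(3EI) = 30.38/EI.
Compatibility at B: δ_0 − R_B·δ_{BB} = 0, so R_B = 376.7/30.38 = 12.4 kip.

R_B = 12.4 kip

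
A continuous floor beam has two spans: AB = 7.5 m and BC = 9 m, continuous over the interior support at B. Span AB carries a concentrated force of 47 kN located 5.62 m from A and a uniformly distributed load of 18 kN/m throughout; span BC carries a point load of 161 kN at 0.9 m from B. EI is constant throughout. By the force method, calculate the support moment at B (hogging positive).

M_B = 151.4 kN·m

Release continuity at B by inserting a hinge; the redundant is the internal moment M_B. The primary structure is two simply-supported spans AB and BC.
Rotations at B on the released spans (each span's end-slope, ×1/EI):
  span AB: point load 47 at a = 5.62: Pab(L + a)/(6LEI) = 144.8/EI
  span AB: UDL 18: wL³/(24EI) = 316.4/EI
  span BC: point load 161 at a = 0.9: Pab(L + b)/(6LEI) = 371.7/EI
  relative rotation θ_0 = (461.2 + 371.7)/EI = 832.9/EI
A unit hogging moment at B produces rotation L₁/(3EI) + L₂/(3EI) = 5.5/EI.
Slope continuity at B: θ_0 = M_B·5.5/EI, so M_B = 832.9/5.5 = 151.4 kN·m (hogging).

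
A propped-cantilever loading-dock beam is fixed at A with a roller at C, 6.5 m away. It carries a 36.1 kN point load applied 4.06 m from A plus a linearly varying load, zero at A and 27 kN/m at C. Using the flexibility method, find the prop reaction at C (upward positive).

R_C = 64.99 kN

Take the reaction at C as the redundant and release it; the primary structure is a cantilever fixed at A.
Primary-structure tip deflection at C by superposition:
  point load 36.1 at a = 4.06: Pa²(3L − a)/(6EI) = 1531/EI
  triangular load, peak 27 at the free end: 11w₀L⁴/(120EI) = 4418/EI
  δ_0 = 5949/EI
Tip deflection under a unit load at C: L³/(3EI) = 91.54/EI.
The prop prevents deflection at C: R_C = δ_0/δ_{CC} = 5949/91.54 = 64.99 kN.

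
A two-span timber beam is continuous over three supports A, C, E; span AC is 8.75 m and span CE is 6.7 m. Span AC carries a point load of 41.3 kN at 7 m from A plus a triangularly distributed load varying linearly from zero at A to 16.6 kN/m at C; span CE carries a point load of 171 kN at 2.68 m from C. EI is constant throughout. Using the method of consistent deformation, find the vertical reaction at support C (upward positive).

R_C = 229.6 kN

Insert a hinge at C; M_C is the redundant, and each span becomes simply supported.
Discontinuity in slope at C on the released structure — sum the simple-span end rotations:
  span AC: point load 41.3 at a = 7: Pab(L + a)/(6LEI) = 151.8/EI
  span AC: triangular load, peak 16.6: w₀L³/(45EI) = 247.1/EI
  span CE: point load 171 at a = 2.68: Pab(L + b)/(6LEI) = 491.3/EI
  relative rotation θ_0 = (398.9 + 491.3)/EI = 890.2/EI
A unit hogging moment at C produces rotation L₁/(3EI) + L₂/(3EI) = 5.15/EI.
Compatibility: M_C·(L₁+L₂)/(3EI) = θ_0, giving M_C = 172.9 kN·m (hogging).
Span AC, ΣM about A with M_C applied at C: R_C^{AC}·8.75 = 712.7 + 172.9, so R_C^{AC} = 101.2 kN and R_A = 113.9 − 101.2 = 12.71 kN.
Span CE, ΣM about E: R_C^{CE}·6.7 = 687.4 + 172.9, so R_C^{CE} = 128.4 kN and R_E = 171 − 128.4 = 42.6 kN.
R_C = 101.2 + 128.4 = 229.6 kN.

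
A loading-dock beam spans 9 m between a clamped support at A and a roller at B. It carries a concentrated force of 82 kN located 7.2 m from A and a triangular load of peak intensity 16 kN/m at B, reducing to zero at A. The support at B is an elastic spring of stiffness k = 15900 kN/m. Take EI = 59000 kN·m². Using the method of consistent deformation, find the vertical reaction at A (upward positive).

R_A = 58.14 kN

Take the reaction at B as the redundant and release it; the primary structure is a cantilever fixed at A.
Free-end deflection of the primary structure under the applied loading (downward +):
  point load 82 at a = 7.2: Pa²(3L − a)/(6EI) = 14028/EI
  triangular load, peak 16 at the free end: 11w₀L⁴/(120EI) = 9623/EI
  δ_0 = 23651/EI
Tip deflection under a unit load at B: L³/(3EI) = 243/EI.
With EI = 59000 kN·m²: δ_0 = 0.40086 m and δ_{BB} = 0.004119 m/kN.
Compatibility — the spring shortens by R_B/k under the reaction it provides: δ_0 − R_B·δ_{BB} = R_B/k. With 1/k = 0.000063 m/kN, R_B = δ_0 / (δ_{BB} + 1/k) = 0.40086 / (0.004119 + 0.000063) = 95.86 kN.
Vertical equilibrium: R_A = ΣP − R_B = 154 − 95.86 = 58.14 kN.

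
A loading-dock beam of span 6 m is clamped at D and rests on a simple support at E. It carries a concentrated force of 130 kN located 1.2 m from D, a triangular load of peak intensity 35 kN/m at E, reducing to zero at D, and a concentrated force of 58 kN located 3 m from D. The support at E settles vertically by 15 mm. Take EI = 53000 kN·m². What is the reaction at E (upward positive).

Take the reaction at E as the redundant and release it; the primary structure is a cantilever fixed at D.
Downward deflection at the released point E due to the loads:
  point load 130 at a = 1.2: Pa²(3L − a)/(6EI) = 524.2/EI
  triangular load, peak 35 at the free end: 11w₀L⁴/(120EI) = 4158/EI
  point load 58 at a = 3: Pa²(3L − a)/(6EI) = 1305/EI
  δ_0 = 5987/EI
Tip deflection under a unit load at E: L³/(3EI) = 72/EI.
With EI = 53000 kN·m²: δ_0 = 0.11297 m and δ_{EE} = 0.001358 m/kN.
Compatibility — the beam at E must follow the support down by 0.015 m: δ_0 − R_E·δ_{EE} = 0.015, so R_E = (0.11297 − 0.015)/0.001358 = 72.11 kN.

R_E = 72.11 kN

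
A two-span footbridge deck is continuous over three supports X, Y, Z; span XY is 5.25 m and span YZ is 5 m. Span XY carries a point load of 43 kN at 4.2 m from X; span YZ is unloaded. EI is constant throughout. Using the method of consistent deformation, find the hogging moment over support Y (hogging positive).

Take M_Y as the redundant. Released structure: two simple spans XY and YZ with a hinge at Y.
Rotations at Y on the released spans (each span's end-slope, ×1/EI):
  span XY: point load 43 at a = 4.2: Pab(L + a)/(6LEI) = 56.89/EI
  relative rotation θ_0 = (56.89 + 0)/EI = 56.89/EI
A unit hogging moment at Y produces rotation L₁/(3EI) + L₂/(3EI) = 3.417/EI.
Slope continuity at Y: θ_0 = M_Y·3.417/EI, so M_Y = 56.89/3.417 = 16.65 kN·m (hogging).

M_Y = 16.65 kN·m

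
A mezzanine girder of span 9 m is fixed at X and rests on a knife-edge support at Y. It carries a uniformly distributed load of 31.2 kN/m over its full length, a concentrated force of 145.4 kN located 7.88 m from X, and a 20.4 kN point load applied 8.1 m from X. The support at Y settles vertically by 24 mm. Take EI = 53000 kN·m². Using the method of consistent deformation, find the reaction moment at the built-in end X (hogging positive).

M_X = 452.3 kN·m

Remove the prop at Y; the released (primary) structure is a cantilever built in at X.
Deflection at Y on the released cantilever, summing each load's contribution:
  UDL 31.2: wL⁴/(8EI) = 25588/EI
  point load 145.4 at a = 7.88: Pa²(3L − a)/(6EI) = 28771/EI
  point load 20.4 at a = 8.1: Pa²(3L − a)/(6EI) = 4216/EI
  δ_0 = 58575/EI
Flexibility coefficient — unit upward force at Y: δ_{YY} = L³/(3EI) = 243/EI.
With EI = 53000 kN·m²: δ_0 = 1.1052 m and δ_{YY} = 0.004585 m/kN.
Compatibility — the beam at Y must follow the support down by 0.024 m: δ_0 − R_Y·δ_{YY} = 0.024, so R_Y = (1.1052 − 0.024)/0.004585 = 235.8 kN.
Moment equilibrium about X: M_X = Σ(load moments about X) − R_Y·L = 2575 − 235.8×9 = 452.3 kN·m.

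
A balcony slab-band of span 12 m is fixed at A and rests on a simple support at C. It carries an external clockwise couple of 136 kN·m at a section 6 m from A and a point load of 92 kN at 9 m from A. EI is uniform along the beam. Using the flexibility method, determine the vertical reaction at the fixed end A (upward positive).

R_A = 21.03 kN

Take the reaction at C as the redundant and release it; the primary structure is a cantilever fixed at A.
Downward deflection at the released point C due to the loads:
  clockwise couple 136 at a = 6: M₀a(2L − a)/(2EI) = 7344/EI
  point load 92 at a = 9: Pa²(3L − a)/(6EI) = 33534/EI
  δ_0 = 40878/EI
Flexibility coefficient — unit upward force at C: δ_{CC} = L³/(3EI) = 576/EI.
Compatibility at C: δ_0 − R_C·δ_{CC} = 0, so R_C = 40878/576 = 70.97 kN.
Vertical equilibrium: R_A = ΣP − R_C = 92 − 70.97 = 21.03 kN.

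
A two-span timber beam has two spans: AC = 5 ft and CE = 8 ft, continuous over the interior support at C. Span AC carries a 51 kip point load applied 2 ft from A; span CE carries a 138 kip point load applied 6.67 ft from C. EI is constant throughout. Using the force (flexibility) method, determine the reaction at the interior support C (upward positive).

R_C = 66.54 kip

Insert a hinge at C; M_C is the redundant, and each span becomes simply supported.
Discontinuity in slope at C on the released structure — sum the simple-span end rotations:
  span AC: point load 51 at a = 2: Pab(L + a)/(6LEI) = 71.4/EI
  span CE: point load 138 at a = 6.67: Pab(L + b)/(6LEI) = 238/EI
  relative rotation θ_0 = (71.4 + 238)/EI = 309.4/EI
A unit hogging moment at C produces rotation L₁/(3EI) + L₂/(3EI) = 4.333/EI.
Compatibility: M_C·(L₁+L₂)/(3EI) = θ_0, giving M_C = 71.39 kip·ft (hogging).
Span AC, ΣM about A with M_C applied at C: R_C^{AC}·5 = 102 + 71.39, so R_C^{AC} = 34.68 kip and R_A = 51 − 34.68 = 16.32 kip.
Span CE, ΣM about E: R_C^{CE}·8 = 183.5 + 71.39, so R_C^{CE} = 31.87 kip and R_E = 138 − 31.87 = 106.1 kip.
R_C = 34.68 + 31.87 = 66.54 kip.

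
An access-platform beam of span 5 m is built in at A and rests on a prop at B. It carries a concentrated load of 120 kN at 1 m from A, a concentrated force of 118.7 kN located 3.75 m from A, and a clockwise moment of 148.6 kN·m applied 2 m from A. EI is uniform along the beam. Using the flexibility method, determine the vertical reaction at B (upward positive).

R_B = 110.4 kN

Release the roller at B. Primary structure: cantilever fixed at A.
Downward deflection at the released point B due to the loads:
  point load 120 at a = 1: Pa²(3L − a)/(6EI) = 280/EI
  point load 118.7 at a = 3.75: Pa²(3L − a)/(6EI) = 3130/EI
  clockwise couple 148.6 at a = 2: M₀a(2L − a)/(2EI) = 1189/EI
  δ_0 = 4599/EI
Tip deflection under a unit load at B: L³/(3EI) = 41.67/EI.
The prop prevents deflection at B: R_B = δ_0/δ_{BB} = 4599/41.67 = 110.4 kN.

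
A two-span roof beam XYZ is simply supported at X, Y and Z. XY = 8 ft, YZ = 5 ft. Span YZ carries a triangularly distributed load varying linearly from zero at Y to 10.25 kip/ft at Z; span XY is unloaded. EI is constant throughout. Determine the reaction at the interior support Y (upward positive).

Insert a hinge at Y; M_Y is the redundant, and each span becomes simply supported.
End slopes at the hinge Y, treating each span as simply supported:
  span YZ: triangular load, peak 10.25: 7w₀L³/(360EI) = 24.91/EI
  relative rotation θ_0 = (0 + 24.91)/EI = 24.91/EI
A unit hogging moment at Y produces rotation L₁/(3EI) + L₂/(3EI) = 4.333/EI.
Compatibility: M_Y·(L₁+L₂)/(3EI) = θ_0, giving M_Y = 5.749 kip·ft (hogging).
Span XY, ΣM about X with M_Y applied at Y: R_Y^{XY}·8 = 0 + 5.749, so R_Y^{XY} = 0.7186 kip and R_X = 0 − 0.7186 = -0.7186 kip.
Span YZ, ΣM about Z: R_Y^{YZ}·5 = 42.71 + 5.749, so R_Y^{YZ} = 9.692 kip and R_Z = 25.62 − 9.692 = 15.93 kip.
R_Y = 0.7186 + 9.692 = 10.41 kip.

R_Y = 10.41 kip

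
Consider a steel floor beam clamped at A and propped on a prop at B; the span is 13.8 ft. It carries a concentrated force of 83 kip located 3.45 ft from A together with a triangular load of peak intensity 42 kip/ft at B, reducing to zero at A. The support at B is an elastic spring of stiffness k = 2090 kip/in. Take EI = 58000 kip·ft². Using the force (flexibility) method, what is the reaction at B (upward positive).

Choose R_B as the redundant. The primary structure is the cantilever fixed at A.
Primary-structure tip deflection at B by superposition:
  point load 83 at a = 3.45: Pa²(3L − a)/(6EI) = 6249/EI
  triangular load, peak 42 at the free end: 11w₀L⁴/(120EI) = 139629/EI
  δ_0 = 145878/EI
Tip deflection under a unit load at B: L³/(3EI) = 876/EI.
With EI = 58000 kip·ft²: δ_0 = 2.5151 ft and δ_{BB} = 0.015104 ft/kip.
Compatibility — the spring shortens by R_B/k under the reaction it provides: δ_0 − R_B·δ_{BB} = R_B/k. With 1/k = 1/(2090×12) ft/kip = 0.00004 ft/kip, R_B = δ_0 / (δ_{BB} + 1/k) = 2.5151 / (0.015104 + 0.00004) = 166.1 kip.

R_B = 166.1 kip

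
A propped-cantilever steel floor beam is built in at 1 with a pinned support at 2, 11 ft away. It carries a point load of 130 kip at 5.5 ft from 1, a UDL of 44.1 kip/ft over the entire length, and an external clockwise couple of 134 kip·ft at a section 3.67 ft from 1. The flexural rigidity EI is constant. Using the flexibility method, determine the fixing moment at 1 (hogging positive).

M_1 = 957.4 kip·ft

Release the roller at 2. Primary structure: cantilever fixed at 1.
Free-end deflection of the primary structure under the applied loading (downward +):
  point load 130 at a = 5.5: Pa²(3L − a)/(6EI) = 18024/EI
  UDL 44.1: wL⁴/(8EI) = 80709/EI
  clockwise couple 134 at a = 3.67: M₀a(2L − a)/(2EI) = 4507/EI
  δ_0 = 103240/EI
Flexibility coefficient — unit upward force at 2: δ_{22} = L³/(3EI) = 443.7/EI.
The prop prevents deflection at 2: R_2 = δ_0/δ_{22} = 103240/443.7 = 232.7 kip.
Moment equilibrium about 1: M_1 = Σ(load moments about 1) − R_2·L = 3517 − 232.7×11 = 957.4 kip·ft.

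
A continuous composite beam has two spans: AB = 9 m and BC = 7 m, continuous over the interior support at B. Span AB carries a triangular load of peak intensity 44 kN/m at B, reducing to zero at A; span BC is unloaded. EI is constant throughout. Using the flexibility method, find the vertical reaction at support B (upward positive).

Insert a hinge at B; M_B is the redundant, and each span becomes simply supported.
Discontinuity in slope at B on the released structure — sum the simple-span end rotations:
  span AB: triangular load, peak 44: w₀L³/(45EI) = 712.8/EI
  relative rotation θ_0 = (712.8 + 0)/EI = 712.8/EI
A unit hogging moment at B produces rotation L₁/(3EI) + L₂/(3EI) = 5.333/EI.
Slope continuity at B: θ_0 = M_B·5.333/EI, so M_B = 712.8/5.333 = 133.7 kN·m (hogging).
Span AB, ΣM about A with M_B applied at B: R_B^{AB}·9 = 1188 + 133.7, so R_B^{AB} = 146.8 kN and R_A = 198 − 146.8 = 51.15 kN.
Span BC, ΣM about C: R_B^{BC}·7 = 0 + 133.7, so R_B^{BC} = 19.09 kN and R_C = 0 − 19.09 = -19.09 kN.
R_B = 146.8 + 19.09 = 165.9 kN.

R_B = 165.9 kN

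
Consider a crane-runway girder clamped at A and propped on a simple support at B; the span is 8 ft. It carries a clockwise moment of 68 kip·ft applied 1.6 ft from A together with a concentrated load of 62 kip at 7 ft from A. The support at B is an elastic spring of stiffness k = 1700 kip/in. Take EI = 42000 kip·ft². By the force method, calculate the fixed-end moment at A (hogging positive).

M_A = 67.04 kip·ft

Choose R_B as the redundant. The primary structure is the cantilever fixed at A.
Free-end deflection of the primary structure under the applied loading (downward +):
  clockwise couple 68 at a = 1.6: M₀a(2L − a)/(2EI) = 783.4/EI
  point load 62 at a = 7: Pa²(3L − a)/(6EI) = 8608/EI
  δ_0 = 9391/EI
Flexibility coefficient — unit upward force at B: δ_{BB} = L³/(3EI) = 170.7/EI.
With EI = 42000 kip·ft²: δ_0 = 0.2236 ft and δ_{BB} = 0.004063 ft/kip.
Compatibility — the spring shortens by R_B/k under the reaction it provides: δ_0 − R_B·δ_{BB} = R_B/k. With 1/k = 1/(1700×12) ft/kip = 0.000049 ft/kip, R_B = δ_0 / (δ_{BB} + 1/k) = 0.2236 / (0.004063 + 0.000049) = 54.37 kip.
Moment equilibrium about A: M_A = Σ(load moments about A) − R_B·L = 502 − 54.37×8 = 67.04 kip·ft.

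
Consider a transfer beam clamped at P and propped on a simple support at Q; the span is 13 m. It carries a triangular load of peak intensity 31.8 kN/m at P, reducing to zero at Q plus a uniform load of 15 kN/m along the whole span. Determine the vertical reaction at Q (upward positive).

R_Q = 114.5 kN

Remove the prop at Q; the released (primary) structure is a cantilever built in at P.
Free-end deflection of the primary structure under the applied loading (downward +):
  triangular load, peak 31.8 at the fixed end: w₀L⁴/(30EI) = 30275/EI
  UDL 15: wL⁴/(8EI) = 53552/EI
  δ_0 = 83827/EI
Tip deflection under a unit load at Q: L³/(3EI) = 732.3/EI.
Compatibility at Q: δ_0 − R_Q·δ_{QQ} = 0, so R_Q = 83827/732.3 = 114.5 kN.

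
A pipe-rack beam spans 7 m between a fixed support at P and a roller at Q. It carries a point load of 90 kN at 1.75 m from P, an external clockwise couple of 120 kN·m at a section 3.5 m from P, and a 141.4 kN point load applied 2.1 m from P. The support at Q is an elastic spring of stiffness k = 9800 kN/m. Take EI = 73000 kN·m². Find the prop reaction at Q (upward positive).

R_Q = 41.5 kN

Release the roller at Q. Primary structure: cantilever fixed at P.
Downward deflection at the released point Q due to the loads:
  point load 90 at a = 1.75: Pa²(3L − a)/(6EI) = 884.3/EI
  clockwise couple 120 at a = 3.5: M₀a(2L − a)/(2EI) = 2205/EI
  point load 141.4 at a = 2.1: Pa²(3L − a)/(6EI) = 1964/EI
  δ_0 = 5054/EI
Tip deflection under a unit load at Q: L³/(3EI) = 114.3/EI.
With EI = 73000 kN·m²: δ_0 = 0.069227 m and δ_{QQ} = 0.001566 m/kN.
Compatibility — the spring shortens by R_Q/k under the reaction it provides: δ_0 − R_Q·δ_{QQ} = R_Q/k. With 1/k = 0.000102 m/kN, R_Q = δ_0 / (δ_{QQ} + 1/k) = 0.069227 / (0.001566 + 0.000102) = 41.5 kN.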